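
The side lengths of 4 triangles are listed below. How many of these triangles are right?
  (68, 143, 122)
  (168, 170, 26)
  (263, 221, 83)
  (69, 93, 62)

1

(68,143,122): 68²+122² = 19508 < 20449 = 143² → obtuse
(168,170,26): 26²+168² = 28900 = 170² → right
(263,221,83): 83²+221² = 55730 < 69169 = 263² → obtuse
(69,93,62): 62²+69² = 8605 < 8649 = 93² → obtuse
1 of the 4 is right.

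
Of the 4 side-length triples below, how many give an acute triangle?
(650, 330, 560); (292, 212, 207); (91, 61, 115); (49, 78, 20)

(650,330,560): 330²+560² = 422500 = 650² → right
(292,212,207): 207²+212² = 87793 > 85264 = 292² → acute
(91,61,115): 61²+91² = 12002 < 13225 = 115² → obtuse
(49,78,20): 20+49 ≤ 78, not a triangle
1 of the 4 is acute.

1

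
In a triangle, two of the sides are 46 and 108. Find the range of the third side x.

By the triangle inequality, x must be less than 46 + 108 = 154 and greater than |46 − 108| = 62.

62 < x < 154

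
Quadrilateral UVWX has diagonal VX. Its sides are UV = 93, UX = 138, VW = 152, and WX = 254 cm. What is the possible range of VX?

102 < VX < 231

From triangle UVX: |93 − 138| < VX < 93 + 138, i.e. 45 < VX < 231.
From triangle WVX: 102 < VX < 406.
Both must hold, so VX lies in the intersection.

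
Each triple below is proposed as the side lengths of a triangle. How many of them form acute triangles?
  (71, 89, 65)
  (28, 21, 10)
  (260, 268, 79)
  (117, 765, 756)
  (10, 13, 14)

3

(71,89,65): 65²+71² = 9266 > 7921 = 89² → acute
(28,21,10): 10²+21² = 541 < 784 = 28² → obtuse
(260,268,79): 79²+260² = 73841 > 71824 = 268² → acute
(117,765,756): 117²+756² = 585225 = 765² → right
(10,13,14): 10²+13² = 269 > 196 = 14² → acute
3 of the 5 are acute.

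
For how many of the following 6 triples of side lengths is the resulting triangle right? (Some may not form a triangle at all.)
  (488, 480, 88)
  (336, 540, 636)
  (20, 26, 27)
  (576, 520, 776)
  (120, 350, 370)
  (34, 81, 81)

4

(488,480,88): 88²+480² = 238144 = 488² → right
(336,540,636): 336²+540² = 404496 = 636² → right
(20,26,27): 20²+26² = 1076 > 729 = 27² → acute
(576,520,776): 520²+576² = 602176 = 776² → right
(120,350,370): 120²+350² = 136900 = 370² → right
(34,81,81): 34²+81² = 7717 > 6561 = 81² → acute
4 of the 6 are right.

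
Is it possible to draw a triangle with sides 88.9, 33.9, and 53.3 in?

The longest side is 88.9, but the other two sum to only 87.2.
87.2 < 88.9, so the triangle inequality fails.

No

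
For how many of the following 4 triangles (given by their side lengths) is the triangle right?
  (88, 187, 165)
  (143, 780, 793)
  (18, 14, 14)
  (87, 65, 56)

2

(88,187,165): 88²+165² = 34969 = 187² → right
(143,780,793): 143²+780² = 628849 = 793² → right
(18,14,14): 14²+14² = 392 > 324 = 18² → acute
(87,65,56): 56²+65² = 7361 < 7569 = 87² → obtuse
2 of the 4 are right.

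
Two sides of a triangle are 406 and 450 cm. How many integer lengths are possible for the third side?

811

The third side lies in the open interval (44, 856).
Integers from 45 to 855 inclusive: 855 − 45 + 1 = 811.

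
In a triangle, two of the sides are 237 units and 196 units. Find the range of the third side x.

41 < x < 433

By the triangle inequality, x must be less than 237 + 196 = 433 and greater than |237 − 196| = 41.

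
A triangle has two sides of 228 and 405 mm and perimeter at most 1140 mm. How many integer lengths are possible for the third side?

330

Triangle inequality: 177 < x < 633. Perimeter ≤ 1140 gives x ≤ 1140 − 228 − 405 = 507.
So 177 < x ≤ 507; integers 178 through 507: 330 values.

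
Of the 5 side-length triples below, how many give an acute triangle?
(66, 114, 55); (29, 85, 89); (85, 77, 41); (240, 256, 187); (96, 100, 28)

(66,114,55): 55²+66² = 7381 < 12996 = 114² → obtuse
(29,85,89): 29²+85² = 8066 > 7921 = 89² → acute
(85,77,41): 41²+77² = 7610 > 7225 = 85² → acute
(240,256,187): 187²+240² = 92569 > 65536 = 256² → acute
(96,100,28): 28²+96² = 10000 = 100² → right
3 of the 5 are acute.

3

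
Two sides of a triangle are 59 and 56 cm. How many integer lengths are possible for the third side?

The third side lies in the open interval (3, 115).
Integers from 4 to 114 inclusive: 114 − 4 + 1 = 111.

111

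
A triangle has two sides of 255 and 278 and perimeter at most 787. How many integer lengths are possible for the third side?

231

Triangle inequality: 23 < x < 533. Perimeter ≤ 787 gives x ≤ 787 − 255 − 278 = 254.
So 23 < x ≤ 254; integers 24 through 254: 231 values.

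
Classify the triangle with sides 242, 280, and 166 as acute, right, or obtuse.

acute

Compare the square of the longest side to the sum of squares of the other two: 166² + 242² = 86120 > 78400 = 280².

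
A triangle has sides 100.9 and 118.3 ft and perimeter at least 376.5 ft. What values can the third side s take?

Triangle inequality alone gives 17.4 < s < 219.2.
The perimeter condition gives s ≥ 376.5 − 100.9 − 118.3 = 157.3.
Intersecting the two: 157.3 ≤ s < 219.2.

157.3 ≤ s < 219.2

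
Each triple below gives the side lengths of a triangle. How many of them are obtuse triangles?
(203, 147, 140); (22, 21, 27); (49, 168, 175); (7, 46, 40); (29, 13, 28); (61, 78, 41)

(203,147,140): 140²+147² = 41209 = 203² → right
(22,21,27): 21²+22² = 925 > 729 = 27² → acute
(49,168,175): 49²+168² = 30625 = 175² → right
(7,46,40): 7²+40² = 1649 < 2116 = 46² → obtuse
(29,13,28): 13²+28² = 953 > 841 = 29² → acute
(61,78,41): 41²+61² = 5402 < 6084 = 78² → obtuse
2 of the 6 are obtuse.

2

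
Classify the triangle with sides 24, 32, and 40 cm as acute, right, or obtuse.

Compare the square of the longest side to the sum of squares of the other two: 24² + 32² = 1600 = 40².

right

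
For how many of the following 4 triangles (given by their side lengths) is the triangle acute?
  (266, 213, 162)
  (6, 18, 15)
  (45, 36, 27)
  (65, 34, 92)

(266,213,162): 162²+213² = 71613 > 70756 = 266² → acute
(6,18,15): 6²+15² = 261 < 324 = 18² → obtuse
(45,36,27): 27²+36² = 2025 = 45² → right
(65,34,92): 34²+65² = 5381 < 8464 = 92² → obtuse
1 of the 4 is acute.

1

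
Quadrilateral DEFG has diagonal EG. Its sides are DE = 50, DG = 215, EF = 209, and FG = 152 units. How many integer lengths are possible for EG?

99

From triangle DEG: 165 < EG < 265.
From triangle FEG: 57 < EG < 361.
Intersection: 165 < EG < 265, so integers 166 through 264: 99 values.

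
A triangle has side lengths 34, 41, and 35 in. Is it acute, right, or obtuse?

Compare the square of the longest side to the sum of squares of the other two: 34² + 35² = 2381 > 1681 = 41².

acute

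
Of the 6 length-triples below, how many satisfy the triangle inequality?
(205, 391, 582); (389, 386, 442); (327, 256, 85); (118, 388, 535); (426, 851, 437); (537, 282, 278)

5

(205,391,582): 205+391 > 582 → valid
(386,389,442): 386+389 > 442 → valid
(85,256,327): 85+256 > 327 → valid
(118,388,535): 118+388 ≤ 535 → not valid
(426,437,851): 426+437 > 851 → valid
(278,282,537): 278+282 > 537 → valid
5 of the 6 triples form a triangle.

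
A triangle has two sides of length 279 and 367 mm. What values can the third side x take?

By the triangle inequality, x must be less than 279 + 367 = 646 and greater than |279 − 367| = 88.

88 < x < 646 (mm)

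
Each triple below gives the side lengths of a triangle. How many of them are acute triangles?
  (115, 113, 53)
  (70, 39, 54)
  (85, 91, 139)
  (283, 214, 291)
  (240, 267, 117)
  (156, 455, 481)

2

(115,113,53): 53²+113² = 15578 > 13225 = 115² → acute
(70,39,54): 39²+54² = 4437 < 4900 = 70² → obtuse
(85,91,139): 85²+91² = 15506 < 19321 = 139² → obtuse
(283,214,291): 214²+283² = 125885 > 84681 = 291² → acute
(240,267,117): 117²+240² = 71289 = 267² → right
(156,455,481): 156²+455² = 231361 = 481² → right
2 of the 6 are acute.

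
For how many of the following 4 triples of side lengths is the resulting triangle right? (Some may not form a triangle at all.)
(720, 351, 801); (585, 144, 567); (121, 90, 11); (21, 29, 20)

(720,351,801): 351²+720² = 641601 = 801² → right
(585,144,567): 144²+567² = 342225 = 585² → right
(121,90,11): 11+90 ≤ 121, not a triangle
(21,29,20): 20²+21² = 841 = 29² → right
3 of the 4 are right.

3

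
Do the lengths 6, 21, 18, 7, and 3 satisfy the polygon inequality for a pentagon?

A pentagon exists iff every side is shorter than the sum of the others — equivalently, the longest side is less than the sum of the rest.
Longest side 21 < 34 (sum of the remaining 4), so yes.

Yes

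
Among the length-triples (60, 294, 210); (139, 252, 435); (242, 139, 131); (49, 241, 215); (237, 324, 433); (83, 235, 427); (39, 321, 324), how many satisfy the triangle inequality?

(60,210,294): 60+210 ≤ 294 → not valid
(139,252,435): 139+252 ≤ 435 → not valid
(131,139,242): 131+139 > 242 → valid
(49,215,241): 49+215 > 241 → valid
(237,324,433): 237+324 > 433 → valid
(83,235,427): 83+235 ≤ 427 → not valid
(39,321,324): 39+321 > 324 → valid
4 of the 7 triples form a triangle.

4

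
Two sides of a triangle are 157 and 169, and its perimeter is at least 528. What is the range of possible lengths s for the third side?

202 ≤ s < 326

Triangle inequality alone gives 12 < s < 326.
The perimeter condition gives s ≥ 528 − 157 − 169 = 202.
Intersecting the two: 202 ≤ s < 326.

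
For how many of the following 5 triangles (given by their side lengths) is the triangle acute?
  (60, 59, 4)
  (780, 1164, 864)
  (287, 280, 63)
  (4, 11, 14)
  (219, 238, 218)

(60,59,4): 4²+59² = 3497 < 3600 = 60² → obtuse
(780,1164,864): 780²+864² = 1354896 = 1164² → right
(287,280,63): 63²+280² = 82369 = 287² → right
(4,11,14): 4²+11² = 137 < 196 = 14² → obtuse
(219,238,218): 218²+219² = 95485 > 56644 = 238² → acute
1 of the 5 is acute.

1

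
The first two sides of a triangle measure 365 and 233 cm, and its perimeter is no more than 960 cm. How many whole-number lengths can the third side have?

Triangle inequality: 132 < x < 598. Perimeter ≤ 960 gives x ≤ 960 − 365 − 233 = 362.
So 132 < x ≤ 362; integers 133 through 362: 230 values.

230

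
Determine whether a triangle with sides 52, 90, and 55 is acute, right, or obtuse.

obtuse

Compare the square of the longest side to the sum of squares of the other two: 52² + 55² = 5729 < 8100 = 90².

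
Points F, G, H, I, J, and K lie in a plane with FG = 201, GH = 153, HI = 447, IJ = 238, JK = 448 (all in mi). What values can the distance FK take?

The maximum is all hops collinear in one direction: 201 + 153 + 447 + 238 + 448 = 1487.
The longest hop is 448; the others sum to 1039. Since 448 ≤ 1039, the path can fold back on itself completely, so the minimum distance is 0.

0 ≤ FK ≤ 1487 mi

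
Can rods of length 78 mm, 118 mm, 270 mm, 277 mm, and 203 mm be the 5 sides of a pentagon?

A pentagon exists iff every side is shorter than the sum of the others — equivalently, the longest side is less than the sum of the rest.
Longest side 277 < 669 (sum of the remaining 4), so yes.

Yes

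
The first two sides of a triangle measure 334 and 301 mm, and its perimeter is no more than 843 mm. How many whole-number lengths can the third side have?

Triangle inequality: 33 < x < 635. Perimeter ≤ 843 gives x ≤ 843 − 334 − 301 = 208.
So 33 < x ≤ 208; integers 34 through 208: 175 values.

175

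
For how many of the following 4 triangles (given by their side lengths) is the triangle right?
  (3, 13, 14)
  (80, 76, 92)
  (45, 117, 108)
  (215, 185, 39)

1

(3,13,14): 3²+13² = 178 < 196 = 14² → obtuse
(80,76,92): 76²+80² = 12176 > 8464 = 92² → acute
(45,117,108): 45²+108² = 13689 = 117² → right
(215,185,39): 39²+185² = 35746 < 46225 = 215² → obtuse
1 of the 4 is right.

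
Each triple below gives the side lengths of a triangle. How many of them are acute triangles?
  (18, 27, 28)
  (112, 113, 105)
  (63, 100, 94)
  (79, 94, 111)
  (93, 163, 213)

4

(18,27,28): 18²+27² = 1053 > 784 = 28² → acute
(112,113,105): 105²+112² = 23569 > 12769 = 113² → acute
(63,100,94): 63²+94² = 12805 > 10000 = 100² → acute
(79,94,111): 79²+94² = 15077 > 12321 = 111² → acute
(93,163,213): 93²+163² = 35218 < 45369 = 213² → obtuse
4 of the 5 are acute.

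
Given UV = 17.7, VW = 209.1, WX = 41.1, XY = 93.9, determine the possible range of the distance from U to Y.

The maximum is all hops collinear in one direction: 17.7 + 209.1 + 41.1 + 93.9 = 361.8.
The longest hop is 209.1; the others sum to 152.7. Folding the others back against it leaves at least 209.1 − 152.7 = 56.4.

56.4 ≤ UY ≤ 361.8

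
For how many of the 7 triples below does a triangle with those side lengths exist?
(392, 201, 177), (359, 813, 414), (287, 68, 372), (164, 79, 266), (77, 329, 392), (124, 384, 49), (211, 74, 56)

1

(177,201,392): 177+201 ≤ 392 → not valid
(359,414,813): 359+414 ≤ 813 → not valid
(68,287,372): 68+287 ≤ 372 → not valid
(79,164,266): 79+164 ≤ 266 → not valid
(77,329,392): 77+329 > 392 → valid
(49,124,384): 49+124 ≤ 384 → not valid
(56,74,211): 56+74 ≤ 211 → not valid
1 of the 7 triples forms a triangle.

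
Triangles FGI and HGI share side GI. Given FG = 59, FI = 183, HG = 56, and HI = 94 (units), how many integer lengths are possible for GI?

25

From triangle FGI: 124 < GI < 242.
From triangle HGI: 38 < GI < 150.
Intersection: 124 < GI < 150, so integers 125 through 149: 25 values.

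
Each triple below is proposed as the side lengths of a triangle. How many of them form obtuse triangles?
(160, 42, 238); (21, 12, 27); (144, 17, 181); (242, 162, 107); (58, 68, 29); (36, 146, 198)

(160,42,238): 42+160 ≤ 238, not a triangle
(21,12,27): 12²+21² = 585 < 729 = 27² → obtuse
(144,17,181): 17+144 ≤ 181, not a triangle
(242,162,107): 107²+162² = 37693 < 58564 = 242² → obtuse
(58,68,29): 29²+58² = 4205 < 4624 = 68² → obtuse
(36,146,198): 36+146 ≤ 198, not a triangle
3 of the 6 are obtuse.

3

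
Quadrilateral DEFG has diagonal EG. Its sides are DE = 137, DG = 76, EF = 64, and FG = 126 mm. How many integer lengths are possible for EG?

From triangle DEG: 61 < EG < 213.
From triangle FEG: 62 < EG < 190.
Intersection: 62 < EG < 190, so integers 63 through 189: 127 values.

127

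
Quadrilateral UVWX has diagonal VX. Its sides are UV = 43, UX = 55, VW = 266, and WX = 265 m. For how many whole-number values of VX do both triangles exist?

85

From triangle UVX: 12 < VX < 98.
From triangle WVX: 1 < VX < 531.
Intersection: 12 < VX < 98, so integers 13 through 97: 85 values.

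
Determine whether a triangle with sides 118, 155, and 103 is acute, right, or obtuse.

Compare the square of the longest side to the sum of squares of the other two: 103² + 118² = 24533 > 24025 = 155².

acute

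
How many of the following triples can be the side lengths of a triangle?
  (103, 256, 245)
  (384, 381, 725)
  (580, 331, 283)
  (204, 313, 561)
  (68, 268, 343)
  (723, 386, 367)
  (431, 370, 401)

5

(103,245,256): 103+245 > 256 → valid
(381,384,725): 381+384 > 725 → valid
(283,331,580): 283+331 > 580 → valid
(204,313,561): 204+313 ≤ 561 → not valid
(68,268,343): 68+268 ≤ 343 → not valid
(367,386,723): 367+386 > 723 → valid
(370,401,431): 370+401 > 431 → valid
5 of the 7 triples form a triangle.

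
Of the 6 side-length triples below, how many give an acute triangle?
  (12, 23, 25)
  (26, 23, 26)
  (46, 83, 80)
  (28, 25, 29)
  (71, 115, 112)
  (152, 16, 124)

(12,23,25): 12²+23² = 673 > 625 = 25² → acute
(26,23,26): 23²+26² = 1205 > 676 = 26² → acute
(46,83,80): 46²+80² = 8516 > 6889 = 83² → acute
(28,25,29): 25²+28² = 1409 > 841 = 29² → acute
(71,115,112): 71²+112² = 17585 > 13225 = 115² → acute
(152,16,124): 16+124 ≤ 152, not a triangle
5 of the 6 are acute.

5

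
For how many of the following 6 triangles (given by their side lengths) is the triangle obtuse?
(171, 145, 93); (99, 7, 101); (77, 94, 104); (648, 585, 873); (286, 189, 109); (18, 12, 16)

(171,145,93): 93²+145² = 29674 > 29241 = 171² → acute
(99,7,101): 7²+99² = 9850 < 10201 = 101² → obtuse
(77,94,104): 77²+94² = 14765 > 10816 = 104² → acute
(648,585,873): 585²+648² = 762129 = 873² → right
(286,189,109): 109²+189² = 47602 < 81796 = 286² → obtuse
(18,12,16): 12²+16² = 400 > 324 = 18² → acute
2 of the 6 are obtuse.

2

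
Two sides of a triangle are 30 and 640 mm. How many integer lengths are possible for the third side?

59

The third side lies in the open interval (610, 670).
Integers from 611 to 669 inclusive: 669 − 611 + 1 = 59.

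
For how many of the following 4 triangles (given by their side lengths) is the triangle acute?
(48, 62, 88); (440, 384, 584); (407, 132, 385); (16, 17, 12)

(48,62,88): 48²+62² = 6148 < 7744 = 88² → obtuse
(440,384,584): 384²+440² = 341056 = 584² → right
(407,132,385): 132²+385² = 165649 = 407² → right
(16,17,12): 12²+16² = 400 > 289 = 17² → acute
1 of the 4 is acute.

1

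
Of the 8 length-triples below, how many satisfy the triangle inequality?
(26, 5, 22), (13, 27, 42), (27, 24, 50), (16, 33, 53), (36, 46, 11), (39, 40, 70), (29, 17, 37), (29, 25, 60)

5

(5,22,26): 5+22 > 26 → valid
(13,27,42): 13+27 ≤ 42 → not valid
(24,27,50): 24+27 > 50 → valid
(16,33,53): 16+33 ≤ 53 → not valid
(11,36,46): 11+36 > 46 → valid
(39,40,70): 39+40 > 70 → valid
(17,29,37): 17+29 > 37 → valid
(25,29,60): 25+29 ≤ 60 → not valid
5 of the 8 triples form a triangle.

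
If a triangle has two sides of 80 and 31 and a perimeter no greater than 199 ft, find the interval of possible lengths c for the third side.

Triangle inequality alone gives 49 < c < 111.
The perimeter condition gives c ≤ 199 − 80 − 31 = 88.
Intersecting the two: 49 < c ≤ 88.

49 < c ≤ 88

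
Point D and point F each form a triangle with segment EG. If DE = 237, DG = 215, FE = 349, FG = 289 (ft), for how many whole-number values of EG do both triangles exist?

391

From triangle DEG: 22 < EG < 452.
From triangle FEG: 60 < EG < 638.
Intersection: 60 < EG < 452, so integers 61 through 451: 391 values.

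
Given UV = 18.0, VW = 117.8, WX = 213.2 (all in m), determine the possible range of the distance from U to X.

The maximum is all hops collinear in one direction: 18.0 + 117.8 + 213.2 = 349.0.
The longest hop is 213.2; the others sum to 135.8. Folding the others back against it leaves at least 213.2 − 135.8 = 77.4.

77.4 ≤ UX ≤ 349.0 m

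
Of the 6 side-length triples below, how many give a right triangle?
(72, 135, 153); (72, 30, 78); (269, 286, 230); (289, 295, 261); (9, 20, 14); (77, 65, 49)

2

(72,135,153): 72²+135² = 23409 = 153² → right
(72,30,78): 30²+72² = 6084 = 78² → right
(269,286,230): 230²+269² = 125261 > 81796 = 286² → acute
(289,295,261): 261²+289² = 151642 > 87025 = 295² → acute
(9,20,14): 9²+14² = 277 < 400 = 20² → obtuse
(77,65,49): 49²+65² = 6626 > 5929 = 77² → acute
2 of the 6 are right.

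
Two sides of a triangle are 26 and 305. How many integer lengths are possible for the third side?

The third side lies in the open interval (279, 331).
Integers from 280 to 330 inclusive: 330 − 280 + 1 = 51.

51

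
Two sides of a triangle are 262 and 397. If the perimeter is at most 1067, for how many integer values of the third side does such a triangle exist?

Triangle inequality: 135 < x < 659. Perimeter ≤ 1067 gives x ≤ 1067 − 262 − 397 = 408.
So 135 < x ≤ 408; integers 136 through 408: 273 values.

273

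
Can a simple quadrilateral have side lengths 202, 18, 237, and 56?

Yes

A quadrilateral exists iff every side is shorter than the sum of the others — equivalently, the longest side is less than the sum of the rest.
Longest side 237 < 276 (sum of the remaining 3), so yes.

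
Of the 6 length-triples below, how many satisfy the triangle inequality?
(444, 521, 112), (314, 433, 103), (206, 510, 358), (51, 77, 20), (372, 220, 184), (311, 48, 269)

4

(112,444,521): 112+444 > 521 → valid
(103,314,433): 103+314 ≤ 433 → not valid
(206,358,510): 206+358 > 510 → valid
(20,51,77): 20+51 ≤ 77 → not valid
(184,220,372): 184+220 > 372 → valid
(48,269,311): 48+269 > 311 → valid
4 of the 6 triples form a triangle.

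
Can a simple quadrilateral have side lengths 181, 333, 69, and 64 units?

No

For a quadrilateral, each side must be shorter than the sum of the others.
Here the longest side is 333, but the remaining 3 sides sum to only 314.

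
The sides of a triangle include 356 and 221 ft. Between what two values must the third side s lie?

By the triangle inequality, s must be less than 356 + 221 = 577 and greater than |356 − 221| = 135.

135 < s < 577 (ft)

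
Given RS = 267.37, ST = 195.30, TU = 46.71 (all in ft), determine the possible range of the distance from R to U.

The maximum is all hops collinear in one direction: 267.37 + 195.30 + 46.71 = 509.38.
The longest hop is 267.37; the others sum to 242.01. Folding the others back against it leaves at least 267.37 − 242.01 = 25.36.

25.36 ≤ RU ≤ 509.38 ft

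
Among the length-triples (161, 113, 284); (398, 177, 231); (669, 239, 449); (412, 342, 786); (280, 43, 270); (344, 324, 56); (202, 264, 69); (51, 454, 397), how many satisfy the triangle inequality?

(113,161,284): 113+161 ≤ 284 → not valid
(177,231,398): 177+231 > 398 → valid
(239,449,669): 239+449 > 669 → valid
(342,412,786): 342+412 ≤ 786 → not valid
(43,270,280): 43+270 > 280 → valid
(56,324,344): 56+324 > 344 → valid
(69,202,264): 69+202 > 264 → valid
(51,397,454): 51+397 ≤ 454 → not valid
5 of the 8 triples form a triangle.

5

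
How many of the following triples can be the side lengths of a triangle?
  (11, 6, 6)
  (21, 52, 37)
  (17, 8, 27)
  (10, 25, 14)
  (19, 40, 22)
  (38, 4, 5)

3

(6,6,11): 6+6 > 11 → valid
(21,37,52): 21+37 > 52 → valid
(8,17,27): 8+17 ≤ 27 → not valid
(10,14,25): 10+14 ≤ 25 → not valid
(19,22,40): 19+22 > 40 → valid
(4,5,38): 4+5 ≤ 38 → not valid
3 of the 6 triples form a triangle.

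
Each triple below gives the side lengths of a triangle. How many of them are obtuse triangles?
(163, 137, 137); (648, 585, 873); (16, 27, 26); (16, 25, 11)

1

(163,137,137): 137²+137² = 37538 > 26569 = 163² → acute
(648,585,873): 585²+648² = 762129 = 873² → right
(16,27,26): 16²+26² = 932 > 729 = 27² → acute
(16,25,11): 11²+16² = 377 < 625 = 25² → obtuse
1 of the 4 is obtuse.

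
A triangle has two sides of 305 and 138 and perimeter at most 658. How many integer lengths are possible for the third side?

Triangle inequality: 167 < x < 443. Perimeter ≤ 658 gives x ≤ 658 − 305 − 138 = 215.
So 167 < x ≤ 215; integers 168 through 215: 48 values.

48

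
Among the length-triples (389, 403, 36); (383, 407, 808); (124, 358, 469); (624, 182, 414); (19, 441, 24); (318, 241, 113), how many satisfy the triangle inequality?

(36,389,403): 36+389 > 403 → valid
(383,407,808): 383+407 ≤ 808 → not valid
(124,358,469): 124+358 > 469 → valid
(182,414,624): 182+414 ≤ 624 → not valid
(19,24,441): 19+24 ≤ 441 → not valid
(113,241,318): 113+241 > 318 → valid
3 of the 6 triples form a triangle.

3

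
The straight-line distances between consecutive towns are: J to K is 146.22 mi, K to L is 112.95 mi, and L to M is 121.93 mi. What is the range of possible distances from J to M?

0 ≤ JM ≤ 381.10 mi

The maximum is all hops collinear in one direction: 146.22 + 112.95 + 121.93 = 381.10.
The longest hop is 146.22; the others sum to 234.88. Since 146.22 ≤ 234.88, the path can fold back on itself completely, so the minimum distance is 0.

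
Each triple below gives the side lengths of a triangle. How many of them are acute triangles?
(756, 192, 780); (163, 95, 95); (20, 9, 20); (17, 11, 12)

(756,192,780): 192²+756² = 608400 = 780² → right
(163,95,95): 95²+95² = 18050 < 26569 = 163² → obtuse
(20,9,20): 9²+20² = 481 > 400 = 20² → acute
(17,11,12): 11²+12² = 265 < 289 = 17² → obtuse
1 of the 4 is acute.

1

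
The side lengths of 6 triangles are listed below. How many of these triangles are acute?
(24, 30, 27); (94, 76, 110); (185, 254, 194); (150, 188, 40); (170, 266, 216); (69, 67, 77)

5

(24,30,27): 24²+27² = 1305 > 900 = 30² → acute
(94,76,110): 76²+94² = 14612 > 12100 = 110² → acute
(185,254,194): 185²+194² = 71861 > 64516 = 254² → acute
(150,188,40): 40²+150² = 24100 < 35344 = 188² → obtuse
(170,266,216): 170²+216² = 75556 > 70756 = 266² → acute
(69,67,77): 67²+69² = 9250 > 5929 = 77² → acute
5 of the 6 are acute.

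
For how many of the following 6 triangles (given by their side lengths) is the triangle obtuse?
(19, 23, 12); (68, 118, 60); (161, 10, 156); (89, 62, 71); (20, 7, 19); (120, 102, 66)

3

(19,23,12): 12²+19² = 505 < 529 = 23² → obtuse
(68,118,60): 60²+68² = 8224 < 13924 = 118² → obtuse
(161,10,156): 10²+156² = 24436 < 25921 = 161² → obtuse
(89,62,71): 62²+71² = 8885 > 7921 = 89² → acute
(20,7,19): 7²+19² = 410 > 400 = 20² → acute
(120,102,66): 66²+102² = 14760 > 14400 = 120² → acute
3 of the 6 are obtuse.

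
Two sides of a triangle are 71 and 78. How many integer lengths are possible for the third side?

141

The third side lies in the open interval (7, 149).
Integers from 8 to 148 inclusive: 148 − 8 + 1 = 141.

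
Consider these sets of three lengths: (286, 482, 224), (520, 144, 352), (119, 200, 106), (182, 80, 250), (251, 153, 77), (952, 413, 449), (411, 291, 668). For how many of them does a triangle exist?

4

(224,286,482): 224+286 > 482 → valid
(144,352,520): 144+352 ≤ 520 → not valid
(106,119,200): 106+119 > 200 → valid
(80,182,250): 80+182 > 250 → valid
(77,153,251): 77+153 ≤ 251 → not valid
(413,449,952): 413+449 ≤ 952 → not valid
(291,411,668): 291+411 > 668 → valid
4 of the 7 triples form a triangle.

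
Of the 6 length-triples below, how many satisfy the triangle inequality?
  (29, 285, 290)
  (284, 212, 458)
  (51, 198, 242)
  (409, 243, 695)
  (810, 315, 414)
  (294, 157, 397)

4

(29,285,290): 29+285 > 290 → valid
(212,284,458): 212+284 > 458 → valid
(51,198,242): 51+198 > 242 → valid
(243,409,695): 243+409 ≤ 695 → not valid
(315,414,810): 315+414 ≤ 810 → not valid
(157,294,397): 157+294 > 397 → valid
4 of the 6 triples form a triangle.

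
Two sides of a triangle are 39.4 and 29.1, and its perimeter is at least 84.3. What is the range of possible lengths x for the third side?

Triangle inequality alone gives 10.3 < x < 68.5.
The perimeter condition gives x ≥ 84.3 − 39.4 − 29.1 = 15.8.
Intersecting the two: 15.8 ≤ x < 68.5.

15.8 ≤ x < 68.5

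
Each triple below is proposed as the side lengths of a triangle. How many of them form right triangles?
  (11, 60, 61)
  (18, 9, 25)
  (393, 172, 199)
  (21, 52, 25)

1

(11,60,61): 11²+60² = 3721 = 61² → right
(18,9,25): 9²+18² = 405 < 625 = 25² → obtuse
(393,172,199): 172+199 ≤ 393, not a triangle
(21,52,25): 21+25 ≤ 52, not a triangle
1 of the 4 is right.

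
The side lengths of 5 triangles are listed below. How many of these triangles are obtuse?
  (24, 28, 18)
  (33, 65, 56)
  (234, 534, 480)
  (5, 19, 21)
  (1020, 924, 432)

(24,28,18): 18²+24² = 900 > 784 = 28² → acute
(33,65,56): 33²+56² = 4225 = 65² → right
(234,534,480): 234²+480² = 285156 = 534² → right
(5,19,21): 5²+19² = 386 < 441 = 21² → obtuse
(1020,924,432): 432²+924² = 1040400 = 1020² → right
1 of the 5 is obtuse.

1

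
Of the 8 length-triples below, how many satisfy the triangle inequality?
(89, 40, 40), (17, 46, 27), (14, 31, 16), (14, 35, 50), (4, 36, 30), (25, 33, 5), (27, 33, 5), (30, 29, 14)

(40,40,89): 40+40 ≤ 89 → not valid
(17,27,46): 17+27 ≤ 46 → not valid
(14,16,31): 14+16 ≤ 31 → not valid
(14,35,50): 14+35 ≤ 50 → not valid
(4,30,36): 4+30 ≤ 36 → not valid
(5,25,33): 5+25 ≤ 33 → not valid
(5,27,33): 5+27 ≤ 33 → not valid
(14,29,30): 14+29 > 30 → valid
1 of the 8 triples forms a triangle.

1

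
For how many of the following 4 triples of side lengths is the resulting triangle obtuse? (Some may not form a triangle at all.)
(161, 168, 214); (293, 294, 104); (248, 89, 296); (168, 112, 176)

(161,168,214): 161²+168² = 54145 > 45796 = 214² → acute
(293,294,104): 104²+293² = 96665 > 86436 = 294² → acute
(248,89,296): 89²+248² = 69425 < 87616 = 296² → obtuse
(168,112,176): 112²+168² = 40768 > 30976 = 176² → acute
1 of the 4 is obtuse.

1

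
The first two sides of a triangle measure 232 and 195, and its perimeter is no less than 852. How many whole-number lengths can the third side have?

2

Triangle inequality: 37 < x < 427. Perimeter ≥ 852 gives x ≥ 852 − 232 − 195 = 425.
So 425 ≤ x < 427; integers 425 through 426: 2 values.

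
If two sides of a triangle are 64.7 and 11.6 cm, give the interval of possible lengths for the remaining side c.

By the triangle inequality, c must be less than 64.7 + 11.6 = 76.3 and greater than |64.7 − 11.6| = 53.1.

53.1 < c < 76.3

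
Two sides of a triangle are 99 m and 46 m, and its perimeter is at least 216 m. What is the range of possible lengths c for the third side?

Triangle inequality alone gives 53 < c < 145.
The perimeter condition gives c ≥ 216 − 99 − 46 = 71.
Intersecting the two: 71 ≤ c < 145.

71 ≤ c < 145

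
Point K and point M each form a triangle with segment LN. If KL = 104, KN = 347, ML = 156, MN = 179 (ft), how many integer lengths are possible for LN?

91

From triangle KLN: 243 < LN < 451.
From triangle MLN: 23 < LN < 335.
Intersection: 243 < LN < 335, so integers 244 through 334: 91 values.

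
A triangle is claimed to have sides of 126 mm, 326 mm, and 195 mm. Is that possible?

The longest side is 326, but the other two sum to only 321.
321 < 326, so the triangle inequality fails.

No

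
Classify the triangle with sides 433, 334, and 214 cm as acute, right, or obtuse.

obtuse

Compare the square of the longest side to the sum of squares of the other two: 214² + 334² = 157352 < 187489 = 433².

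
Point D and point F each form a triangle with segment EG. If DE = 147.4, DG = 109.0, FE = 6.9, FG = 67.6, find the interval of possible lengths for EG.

From triangle DEG: |147.4 − 109.0| < EG < 147.4 + 109.0, i.e. 38.4 < EG < 256.4.
From triangle FEG: 60.7 < EG < 74.5.
Both must hold, so EG lies in the intersection.

60.7 < EG < 74.5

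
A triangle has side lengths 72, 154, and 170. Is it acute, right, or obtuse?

Compare the square of the longest side to the sum of squares of the other two: 72² + 154² = 28900 = 170².

right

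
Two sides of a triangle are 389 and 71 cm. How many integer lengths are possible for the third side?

141

The third side lies in the open interval (318, 460).
Integers from 319 to 459 inclusive: 459 − 319 + 1 = 141.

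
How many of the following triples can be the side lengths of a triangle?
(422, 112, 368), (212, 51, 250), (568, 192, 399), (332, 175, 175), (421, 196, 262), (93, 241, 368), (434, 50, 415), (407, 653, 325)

(112,368,422): 112+368 > 422 → valid
(51,212,250): 51+212 > 250 → valid
(192,399,568): 192+399 > 568 → valid
(175,175,332): 175+175 > 332 → valid
(196,262,421): 196+262 > 421 → valid
(93,241,368): 93+241 ≤ 368 → not valid
(50,415,434): 50+415 > 434 → valid
(325,407,653): 325+407 > 653 → valid
7 of the 8 triples form a triangle.

7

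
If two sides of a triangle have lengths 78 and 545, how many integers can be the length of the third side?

The third side lies in the open interval (467, 623).
Integers from 468 to 622 inclusive: 622 − 468 + 1 = 155.

155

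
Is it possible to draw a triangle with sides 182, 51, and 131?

The two shorter sides sum to 182, exactly equal to the longest side 182.
That gives only a degenerate (flat) triangle — the inequality must be strict.

No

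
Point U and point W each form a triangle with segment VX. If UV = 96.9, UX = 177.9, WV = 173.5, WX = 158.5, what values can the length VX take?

From triangle UVX: |96.9 − 177.9| < VX < 96.9 + 177.9, i.e. 81.0 < VX < 274.8.
From triangle WVX: 15.0 < VX < 332.0.
Both must hold, so VX lies in the intersection.

81.0 < VX < 274.8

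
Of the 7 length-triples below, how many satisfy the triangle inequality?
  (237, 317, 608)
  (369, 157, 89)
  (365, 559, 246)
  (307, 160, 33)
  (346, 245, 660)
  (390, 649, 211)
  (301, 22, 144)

1

(237,317,608): 237+317 ≤ 608 → not valid
(89,157,369): 89+157 ≤ 369 → not valid
(246,365,559): 246+365 > 559 → valid
(33,160,307): 33+160 ≤ 307 → not valid
(245,346,660): 245+346 ≤ 660 → not valid
(211,390,649): 211+390 ≤ 649 → not valid
(22,144,301): 22+144 ≤ 301 → not valid
1 of the 7 triples forms a triangle.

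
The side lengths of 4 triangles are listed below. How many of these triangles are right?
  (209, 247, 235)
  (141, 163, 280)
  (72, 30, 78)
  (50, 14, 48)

(209,247,235): 209²+235² = 98906 > 61009 = 247² → acute
(141,163,280): 141²+163² = 46450 < 78400 = 280² → obtuse
(72,30,78): 30²+72² = 6084 = 78² → right
(50,14,48): 14²+48² = 2500 = 50² → right
2 of the 4 are right.

2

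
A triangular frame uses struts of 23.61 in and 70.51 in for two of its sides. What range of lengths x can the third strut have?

46.90 < x < 94.12 (in)

By the triangle inequality, x must be less than 23.61 + 70.51 = 94.12 and greater than |23.61 − 70.51| = 46.90.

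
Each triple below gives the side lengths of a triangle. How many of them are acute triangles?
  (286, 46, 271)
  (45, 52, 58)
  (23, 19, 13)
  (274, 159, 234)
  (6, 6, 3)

(286,46,271): 46²+271² = 75557 < 81796 = 286² → obtuse
(45,52,58): 45²+52² = 4729 > 3364 = 58² → acute
(23,19,13): 13²+19² = 530 > 529 = 23² → acute
(274,159,234): 159²+234² = 80037 > 75076 = 274² → acute
(6,6,3): 3²+6² = 45 > 36 = 6² → acute
4 of the 5 are acute.

4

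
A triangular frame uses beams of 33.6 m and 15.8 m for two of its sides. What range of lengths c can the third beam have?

17.8 < c < 49.4

By the triangle inequality, c must be less than 33.6 + 15.8 = 49.4 and greater than |33.6 − 15.8| = 17.8.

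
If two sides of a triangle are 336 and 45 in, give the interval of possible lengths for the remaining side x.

By the triangle inequality, x must be less than 336 + 45 = 381 and greater than |336 − 45| = 291.

291 < x < 381 (in)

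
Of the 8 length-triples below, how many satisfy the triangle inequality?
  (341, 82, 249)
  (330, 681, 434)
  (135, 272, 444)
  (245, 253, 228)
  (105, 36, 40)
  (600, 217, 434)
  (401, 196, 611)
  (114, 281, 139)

3

(82,249,341): 82+249 ≤ 341 → not valid
(330,434,681): 330+434 > 681 → valid
(135,272,444): 135+272 ≤ 444 → not valid
(228,245,253): 228+245 > 253 → valid
(36,40,105): 36+40 ≤ 105 → not valid
(217,434,600): 217+434 > 600 → valid
(196,401,611): 196+401 ≤ 611 → not valid
(114,139,281): 114+139 ≤ 281 → not valid
3 of the 8 triples form a triangle.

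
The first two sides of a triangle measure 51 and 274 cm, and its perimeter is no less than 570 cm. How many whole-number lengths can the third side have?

Triangle inequality: 223 < x < 325. Perimeter ≥ 570 gives x ≥ 570 − 51 − 274 = 245.
So 245 ≤ x < 325; integers 245 through 324: 80 values.

80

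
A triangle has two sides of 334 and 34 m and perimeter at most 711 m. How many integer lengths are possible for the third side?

Triangle inequality: 300 < x < 368. Perimeter ≤ 711 gives x ≤ 711 − 334 − 34 = 343.
So 300 < x ≤ 343; integers 301 through 343: 43 values.

43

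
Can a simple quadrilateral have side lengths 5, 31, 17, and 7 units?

No

For a quadrilateral, each side must be shorter than the sum of the others.
Here the longest side is 31, but the remaining 3 sides sum to only 29.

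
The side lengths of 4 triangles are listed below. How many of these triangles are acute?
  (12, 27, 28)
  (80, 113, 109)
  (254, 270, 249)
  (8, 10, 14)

3

(12,27,28): 12²+27² = 873 > 784 = 28² → acute
(80,113,109): 80²+109² = 18281 > 12769 = 113² → acute
(254,270,249): 249²+254² = 126517 > 72900 = 270² → acute
(8,10,14): 8²+10² = 164 < 196 = 14² → obtuse
3 of the 4 are acute.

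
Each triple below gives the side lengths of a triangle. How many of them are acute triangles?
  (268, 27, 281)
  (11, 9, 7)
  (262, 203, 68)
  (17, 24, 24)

(268,27,281): 27²+268² = 72553 < 78961 = 281² → obtuse
(11,9,7): 7²+9² = 130 > 121 = 11² → acute
(262,203,68): 68²+203² = 45833 < 68644 = 262² → obtuse
(17,24,24): 17²+24² = 865 > 576 = 24² → acute
2 of the 4 are acute.

2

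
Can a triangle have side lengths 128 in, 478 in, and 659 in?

The longest side is 659, but the other two sum to only 606.
606 < 659, so the triangle inequality fails.

No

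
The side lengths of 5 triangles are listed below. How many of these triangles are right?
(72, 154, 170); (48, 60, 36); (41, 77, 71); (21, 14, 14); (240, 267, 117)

(72,154,170): 72²+154² = 28900 = 170² → right
(48,60,36): 36²+48² = 3600 = 60² → right
(41,77,71): 41²+71² = 6722 > 5929 = 77² → acute
(21,14,14): 14²+14² = 392 < 441 = 21² → obtuse
(240,267,117): 117²+240² = 71289 = 267² → right
3 of the 5 are right.

3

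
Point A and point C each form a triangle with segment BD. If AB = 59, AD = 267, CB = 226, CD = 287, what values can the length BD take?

208 < BD < 326

From triangle ABD: |59 − 267| < BD < 59 + 267, i.e. 208 < BD < 326.
From triangle CBD: 61 < BD < 513.
Both must hold, so BD lies in the intersection.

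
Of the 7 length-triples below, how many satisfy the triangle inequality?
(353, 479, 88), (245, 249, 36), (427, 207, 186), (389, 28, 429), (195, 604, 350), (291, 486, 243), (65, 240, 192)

(88,353,479): 88+353 ≤ 479 → not valid
(36,245,249): 36+245 > 249 → valid
(186,207,427): 186+207 ≤ 427 → not valid
(28,389,429): 28+389 ≤ 429 → not valid
(195,350,604): 195+350 ≤ 604 → not valid
(243,291,486): 243+291 > 486 → valid
(65,192,240): 65+192 > 240 → valid
3 of the 7 triples form a triangle.

3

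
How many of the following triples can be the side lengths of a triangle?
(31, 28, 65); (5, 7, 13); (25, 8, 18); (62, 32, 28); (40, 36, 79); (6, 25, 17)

(28,31,65): 28+31 ≤ 65 → not valid
(5,7,13): 5+7 ≤ 13 → not valid
(8,18,25): 8+18 > 25 → valid
(28,32,62): 28+32 ≤ 62 → not valid
(36,40,79): 36+40 ≤ 79 → not valid
(6,17,25): 6+17 ≤ 25 → not valid
1 of the 6 triples forms a triangle.

1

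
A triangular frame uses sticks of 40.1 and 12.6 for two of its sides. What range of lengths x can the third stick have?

By the triangle inequality, x must be less than 40.1 + 12.6 = 52.7 and greater than |40.1 − 12.6| = 27.5.

27.5 < x < 52.7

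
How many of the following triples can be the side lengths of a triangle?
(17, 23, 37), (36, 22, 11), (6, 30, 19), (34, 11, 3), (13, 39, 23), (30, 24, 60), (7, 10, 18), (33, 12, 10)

(17,23,37): 17+23 > 37 → valid
(11,22,36): 11+22 ≤ 36 → not valid
(6,19,30): 6+19 ≤ 30 → not valid
(3,11,34): 3+11 ≤ 34 → not valid
(13,23,39): 13+23 ≤ 39 → not valid
(24,30,60): 24+30 ≤ 60 → not valid
(7,10,18): 7+10 ≤ 18 → not valid
(10,12,33): 10+12 ≤ 33 → not valid
1 of the 8 triples forms a triangle.

1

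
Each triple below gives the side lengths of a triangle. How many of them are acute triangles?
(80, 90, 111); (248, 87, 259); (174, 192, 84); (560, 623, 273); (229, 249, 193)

4

(80,90,111): 80²+90² = 14500 > 12321 = 111² → acute
(248,87,259): 87²+248² = 69073 > 67081 = 259² → acute
(174,192,84): 84²+174² = 37332 > 36864 = 192² → acute
(560,623,273): 273²+560² = 388129 = 623² → right
(229,249,193): 193²+229² = 89690 > 62001 = 249² → acute
4 of the 5 are acute.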